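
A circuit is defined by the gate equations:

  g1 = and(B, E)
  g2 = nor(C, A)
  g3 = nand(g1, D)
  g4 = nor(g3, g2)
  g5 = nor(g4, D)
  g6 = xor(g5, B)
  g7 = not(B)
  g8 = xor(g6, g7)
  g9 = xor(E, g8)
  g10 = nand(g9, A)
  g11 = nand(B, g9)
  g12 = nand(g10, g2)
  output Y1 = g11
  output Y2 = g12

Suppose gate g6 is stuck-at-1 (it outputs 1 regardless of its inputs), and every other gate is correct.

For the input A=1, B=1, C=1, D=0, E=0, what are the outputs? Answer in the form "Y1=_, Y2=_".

Y1=0, Y2=1

Propagate with g6 forced: g1=0, g2=0, g3=1, g4=0, g5=1, g6=1 [stuck-at-1], g7=0, g8=1, g9=1, g10=0, g11=0, g12=1.
So the outputs are Y1=0, Y2=1. (Without the fault they would be Y1=1, Y2=1.)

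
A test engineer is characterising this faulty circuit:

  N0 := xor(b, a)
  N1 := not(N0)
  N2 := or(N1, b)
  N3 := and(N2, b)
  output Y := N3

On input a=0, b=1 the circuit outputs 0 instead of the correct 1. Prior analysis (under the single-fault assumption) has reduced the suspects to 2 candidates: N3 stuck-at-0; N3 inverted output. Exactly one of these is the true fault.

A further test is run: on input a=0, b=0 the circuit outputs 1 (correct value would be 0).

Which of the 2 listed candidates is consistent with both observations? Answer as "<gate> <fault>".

Evaluate each candidate on input a=0, b=0:
  N3 stuck-at-0: N0=0, N1=1, N2=1, N3=0 [stuck-at-0] → 0 — eliminated
  N3 inverted output: N0=0, N1=1, N2=1, N3=1 [inverted output] → 1 — matches
Only N3 inverted output reproduces the observed 1.

N3 inverted output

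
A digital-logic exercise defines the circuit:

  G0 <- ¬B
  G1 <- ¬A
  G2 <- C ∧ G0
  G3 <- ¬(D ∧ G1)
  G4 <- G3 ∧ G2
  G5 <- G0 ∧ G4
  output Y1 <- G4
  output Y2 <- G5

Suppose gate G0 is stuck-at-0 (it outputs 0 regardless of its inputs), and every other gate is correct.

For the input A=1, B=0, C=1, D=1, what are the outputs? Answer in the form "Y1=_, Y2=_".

Y1=0, Y2=0

Propagate with G0 forced: G0=0 [stuck-at-0], G1=0, G2=0, G3=1, G4=0, G5=0.
So the outputs are Y1=0, Y2=0. (Without the fault they would be Y1=1, Y2=1.)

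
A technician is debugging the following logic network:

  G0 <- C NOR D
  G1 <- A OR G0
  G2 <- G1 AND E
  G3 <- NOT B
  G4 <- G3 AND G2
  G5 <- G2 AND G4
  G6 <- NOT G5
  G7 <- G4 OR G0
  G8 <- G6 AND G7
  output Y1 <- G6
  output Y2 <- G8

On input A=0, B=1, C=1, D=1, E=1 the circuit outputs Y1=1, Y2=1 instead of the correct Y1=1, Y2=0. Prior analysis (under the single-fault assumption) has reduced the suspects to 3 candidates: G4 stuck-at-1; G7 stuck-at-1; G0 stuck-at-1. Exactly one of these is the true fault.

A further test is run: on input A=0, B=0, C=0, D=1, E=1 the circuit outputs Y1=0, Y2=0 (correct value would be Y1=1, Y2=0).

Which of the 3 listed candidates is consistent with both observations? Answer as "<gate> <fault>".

Evaluate each candidate on input A=0, B=0, C=0, D=1, E=1:
  G4 stuck-at-1: G0=0, G1=0, G2=0, G3=1, G4=1 [stuck-at-1], G5=0, G6=1, G7=1, G8=1 → Y1=1, Y2=1 — eliminated
  G7 stuck-at-1: G0=0, G1=0, G2=0, G3=1, G4=0, G5=0, G6=1, G7=1 [stuck-at-1], G8=1 → Y1=1, Y2=1 — eliminated
  G0 stuck-at-1: G0=1 [stuck-at-1], G1=1, G2=1, G3=1, G4=1, G5=1, G6=0, G7=1, G8=0 → Y1=0, Y2=0 — matches
Only G0 stuck-at-1 reproduces the observed Y1=0, Y2=0.

G0 stuck-at-1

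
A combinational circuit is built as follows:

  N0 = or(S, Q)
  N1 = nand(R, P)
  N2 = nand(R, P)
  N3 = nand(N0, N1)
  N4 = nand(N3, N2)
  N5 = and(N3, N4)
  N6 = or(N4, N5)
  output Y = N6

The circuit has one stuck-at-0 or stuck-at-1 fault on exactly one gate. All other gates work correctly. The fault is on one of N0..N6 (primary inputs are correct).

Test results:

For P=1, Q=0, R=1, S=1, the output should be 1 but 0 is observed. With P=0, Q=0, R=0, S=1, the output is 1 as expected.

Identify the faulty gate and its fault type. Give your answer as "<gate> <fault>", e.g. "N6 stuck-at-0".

N2 stuck-at-1

Fault-free values for test 1 (P=1, Q=0, R=1, S=1): N0=1, N1=0, N2=0, N3=1, N4=1, N5=1, N6=1, giving Y=1. Observed 0.
Test 1: faults giving observed 0 are {N2 stuck-at-1, N4 stuck-at-0, N6 stuck-at-0}.
Test 2 (P=0, Q=0, R=0, S=1): fault-free N0=1, N1=1, N2=1, N3=0, N4=1, N5=0, N6=1 → 1; observed 1. Eliminates N4 stuck-at-0, N6 stuck-at-0.
Only N2 stuck-at-1 is consistent with every test.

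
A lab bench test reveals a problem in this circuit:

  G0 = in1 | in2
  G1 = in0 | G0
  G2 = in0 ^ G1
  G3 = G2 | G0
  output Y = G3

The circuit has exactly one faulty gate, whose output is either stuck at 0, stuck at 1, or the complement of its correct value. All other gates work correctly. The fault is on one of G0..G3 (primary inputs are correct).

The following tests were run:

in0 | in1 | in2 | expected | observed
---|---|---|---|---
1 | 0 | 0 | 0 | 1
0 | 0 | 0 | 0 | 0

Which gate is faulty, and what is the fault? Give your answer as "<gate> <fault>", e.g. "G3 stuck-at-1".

G1 stuck-at-0

Fault-free values for test 1 (in0=1, in1=0, in2=0): G0=0, G1=1, G2=0, G3=0, giving Y=0. Observed 1.
Test 1: faults giving observed 1 are {G0 stuck-at-1, G0 inverted output, G1 stuck-at-0, G1 inverted output, G2 stuck-at-1, G2 inverted output, G3 stuck-at-1, G3 inverted output}.
Test 2 (in0=0, in1=0, in2=0): fault-free G0=0, G1=0, G2=0, G3=0 → 0; observed 0. Eliminates G0 stuck-at-1, G0 inverted output, G1 inverted output, G2 stuck-at-1, G2 inverted output, G3 stuck-at-1, G3 inverted output.
Only G1 stuck-at-0 is consistent with every test.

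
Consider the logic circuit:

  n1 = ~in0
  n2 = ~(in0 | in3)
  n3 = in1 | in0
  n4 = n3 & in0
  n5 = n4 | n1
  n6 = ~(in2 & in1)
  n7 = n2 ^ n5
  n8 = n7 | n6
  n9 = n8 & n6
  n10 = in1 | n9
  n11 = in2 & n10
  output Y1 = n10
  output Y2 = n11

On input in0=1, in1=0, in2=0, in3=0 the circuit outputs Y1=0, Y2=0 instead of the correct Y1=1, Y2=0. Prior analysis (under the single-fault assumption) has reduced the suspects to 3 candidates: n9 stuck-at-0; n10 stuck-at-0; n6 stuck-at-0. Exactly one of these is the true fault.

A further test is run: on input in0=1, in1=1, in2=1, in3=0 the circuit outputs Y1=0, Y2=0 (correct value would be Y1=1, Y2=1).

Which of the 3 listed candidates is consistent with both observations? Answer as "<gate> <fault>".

Evaluate each candidate on input in0=1, in1=1, in2=1, in3=0:
  n9 stuck-at-0: n1=0, n2=0, n3=1, n4=1, n5=1, n6=0, n7=1, n8=1, n9=0 [stuck-at-0], n10=1, n11=1 → Y1=1, Y2=1 — eliminated
  n10 stuck-at-0: n1=0, n2=0, n3=1, n4=1, n5=1, n6=0, n7=1, n8=1, n9=0, n10=0 [stuck-at-0], n11=0 → Y1=0, Y2=0 — matches
  n6 stuck-at-0: n1=0, n2=0, n3=1, n4=1, n5=1, n6=0 [stuck-at-0], n7=1, n8=1, n9=0, n10=1, n11=1 → Y1=1, Y2=1 — eliminated
Only n10 stuck-at-0 reproduces the observed Y1=0, Y2=0.

n10 stuck-at-0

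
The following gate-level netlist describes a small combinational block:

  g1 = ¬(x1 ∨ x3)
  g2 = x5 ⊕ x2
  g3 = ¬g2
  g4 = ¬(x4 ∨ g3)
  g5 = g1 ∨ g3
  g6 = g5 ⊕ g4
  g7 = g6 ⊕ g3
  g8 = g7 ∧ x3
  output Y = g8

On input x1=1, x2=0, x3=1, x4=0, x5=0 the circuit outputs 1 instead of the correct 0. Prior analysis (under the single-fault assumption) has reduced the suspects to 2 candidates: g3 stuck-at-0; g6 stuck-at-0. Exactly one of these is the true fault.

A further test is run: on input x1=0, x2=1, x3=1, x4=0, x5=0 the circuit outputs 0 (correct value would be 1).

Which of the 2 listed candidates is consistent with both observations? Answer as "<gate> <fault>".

Evaluate each candidate on input x1=0, x2=1, x3=1, x4=0, x5=0:
  g3 stuck-at-0: g1=0, g2=1, g3=0 [stuck-at-0], g4=1, g5=0, g6=1, g7=1, g8=1 → 1 — eliminated
  g6 stuck-at-0: g1=0, g2=1, g3=0, g4=1, g5=0, g6=0 [stuck-at-0], g7=0, g8=0 → 0 — matches
Only g6 stuck-at-0 reproduces the observed 0.

g6 stuck-at-0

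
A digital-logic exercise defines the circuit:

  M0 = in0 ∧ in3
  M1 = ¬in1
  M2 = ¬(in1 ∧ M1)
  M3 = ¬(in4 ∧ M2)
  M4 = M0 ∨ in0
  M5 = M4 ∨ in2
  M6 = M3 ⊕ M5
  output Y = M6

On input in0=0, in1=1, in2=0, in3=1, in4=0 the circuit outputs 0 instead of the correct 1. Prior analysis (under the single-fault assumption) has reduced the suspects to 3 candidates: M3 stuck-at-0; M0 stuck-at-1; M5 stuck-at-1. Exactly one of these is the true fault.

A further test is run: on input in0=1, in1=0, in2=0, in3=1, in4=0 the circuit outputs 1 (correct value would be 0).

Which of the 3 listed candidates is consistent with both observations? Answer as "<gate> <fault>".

M3 stuck-at-0

Evaluate each candidate on input in0=1, in1=0, in2=0, in3=1, in4=0:
  M3 stuck-at-0: M0=1, M1=1, M2=1, M3=0 [stuck-at-0], M4=1, M5=1, M6=1 → 1 — matches
  M0 stuck-at-1: M0=1 [stuck-at-1], M1=1, M2=1, M3=1, M4=1, M5=1, M6=0 → 0 — eliminated
  M5 stuck-at-1: M0=1, M1=1, M2=1, M3=1, M4=1, M5=1 [stuck-at-1], M6=0 → 0 — eliminated
Only M3 stuck-at-0 reproduces the observed 1.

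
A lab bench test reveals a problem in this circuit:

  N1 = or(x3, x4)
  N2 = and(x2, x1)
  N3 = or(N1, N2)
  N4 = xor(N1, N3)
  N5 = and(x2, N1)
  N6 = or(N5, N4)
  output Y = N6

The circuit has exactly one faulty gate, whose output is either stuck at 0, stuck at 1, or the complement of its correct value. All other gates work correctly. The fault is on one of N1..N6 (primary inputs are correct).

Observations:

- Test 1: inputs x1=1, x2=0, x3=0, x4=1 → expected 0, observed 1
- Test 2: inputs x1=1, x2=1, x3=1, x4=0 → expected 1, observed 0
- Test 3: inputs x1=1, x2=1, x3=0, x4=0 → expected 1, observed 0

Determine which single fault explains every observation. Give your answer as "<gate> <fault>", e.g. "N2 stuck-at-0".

Fault-free values for test 1 (x1=1, x2=0, x3=0, x4=1): N1=1, N2=0, N3=1, N4=0, N5=0, N6=0, giving Y=0. Observed 1.
Test 1: faults giving observed 1 are {N3 stuck-at-0, N3 inverted output, N4 stuck-at-1, N4 inverted output, N5 stuck-at-1, N5 inverted output, N6 stuck-at-1, N6 inverted output}.
Test 2 (x1=1, x2=1, x3=1, x4=0): fault-free N1=1, N2=1, N3=1, N4=0, N5=1, N6=1 → 1; observed 0. Eliminates N3 stuck-at-0, N3 inverted output, N4 stuck-at-1, N4 inverted output, N5 stuck-at-1, N6 stuck-at-1.
Test 3 (x1=1, x2=1, x3=0, x4=0): fault-free N1=0, N2=1, N3=1, N4=1, N5=0, N6=1 → 1; observed 0. Eliminates N5 inverted output.
Only N6 inverted output is consistent with every test.

N6 inverted output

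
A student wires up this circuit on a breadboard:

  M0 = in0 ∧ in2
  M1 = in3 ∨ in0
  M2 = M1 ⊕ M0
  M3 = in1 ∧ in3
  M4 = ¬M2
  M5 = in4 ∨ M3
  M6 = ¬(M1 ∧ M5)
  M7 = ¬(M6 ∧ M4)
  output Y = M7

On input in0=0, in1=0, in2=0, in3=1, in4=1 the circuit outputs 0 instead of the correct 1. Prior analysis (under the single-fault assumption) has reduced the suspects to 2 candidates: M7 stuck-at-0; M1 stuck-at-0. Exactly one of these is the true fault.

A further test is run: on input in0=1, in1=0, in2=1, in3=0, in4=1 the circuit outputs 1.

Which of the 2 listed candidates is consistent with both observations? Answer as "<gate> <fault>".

M1 stuck-at-0

Evaluate each candidate on input in0=1, in1=0, in2=1, in3=0, in4=1:
  M7 stuck-at-0: M0=1, M1=1, M2=0, M3=0, M4=1, M5=1, M6=0, M7=0 [stuck-at-0] → 0 — eliminated
  M1 stuck-at-0: M0=1, M1=0 [stuck-at-0], M2=1, M3=0, M4=0, M5=1, M6=1, M7=1 → 1 — matches
Only M1 stuck-at-0 reproduces the observed 1.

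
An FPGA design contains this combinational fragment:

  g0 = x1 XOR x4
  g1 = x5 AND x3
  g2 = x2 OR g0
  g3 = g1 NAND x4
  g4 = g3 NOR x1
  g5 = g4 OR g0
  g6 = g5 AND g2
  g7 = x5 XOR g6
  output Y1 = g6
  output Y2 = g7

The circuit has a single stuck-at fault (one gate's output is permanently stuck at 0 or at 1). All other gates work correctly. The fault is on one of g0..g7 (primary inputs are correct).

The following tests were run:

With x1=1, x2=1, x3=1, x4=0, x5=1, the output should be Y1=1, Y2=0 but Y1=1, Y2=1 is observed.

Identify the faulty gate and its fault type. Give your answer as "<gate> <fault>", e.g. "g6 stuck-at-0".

g7 stuck-at-1

Fault-free values for test 1 (x1=1, x2=1, x3=1, x4=0, x5=1): g0=1, g1=1, g2=1, g3=1, g4=0, g5=1, g6=1, g7=0, giving Y1=1, Y2=0. Observed Y1=1, Y2=1.
Test 1: faults giving observed Y1=1, Y2=1 are {g7 stuck-at-1}.
Only g7 stuck-at-1 is consistent with every test.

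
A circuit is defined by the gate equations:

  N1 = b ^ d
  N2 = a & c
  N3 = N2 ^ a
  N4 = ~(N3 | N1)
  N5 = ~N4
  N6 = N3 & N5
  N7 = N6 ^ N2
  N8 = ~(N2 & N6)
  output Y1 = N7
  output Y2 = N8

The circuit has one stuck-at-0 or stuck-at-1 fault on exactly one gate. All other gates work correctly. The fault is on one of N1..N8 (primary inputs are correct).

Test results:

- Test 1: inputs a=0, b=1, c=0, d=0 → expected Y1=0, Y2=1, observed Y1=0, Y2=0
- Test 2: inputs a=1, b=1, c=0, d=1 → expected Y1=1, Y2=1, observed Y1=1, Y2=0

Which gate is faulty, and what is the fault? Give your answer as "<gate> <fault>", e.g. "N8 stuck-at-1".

Fault-free values for test 1 (a=0, b=1, c=0, d=0): N1=1, N2=0, N3=0, N4=0, N5=1, N6=0, N7=0, N8=1, giving Y1=0, Y2=1. Observed Y1=0, Y2=0.
Test 1: faults giving observed Y1=0, Y2=0 are {N2 stuck-at-1, N8 stuck-at-0}.
Test 2 (a=1, b=1, c=0, d=1): fault-free N1=0, N2=0, N3=1, N4=0, N5=1, N6=1, N7=1, N8=1 → Y1=1, Y2=1; observed Y1=1, Y2=0. Eliminates N2 stuck-at-1.
Only N8 stuck-at-0 is consistent with every test.

N8 stuck-at-0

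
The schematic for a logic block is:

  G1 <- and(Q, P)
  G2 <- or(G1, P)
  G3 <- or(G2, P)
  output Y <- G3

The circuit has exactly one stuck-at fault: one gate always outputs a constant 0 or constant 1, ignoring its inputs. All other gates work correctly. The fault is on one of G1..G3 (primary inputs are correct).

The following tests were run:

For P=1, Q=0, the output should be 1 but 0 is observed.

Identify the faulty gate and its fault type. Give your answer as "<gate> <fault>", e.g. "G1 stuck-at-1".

Fault-free values for test 1 (P=1, Q=0): G1=0, G2=1, G3=1, giving Y=1. Observed 0.
Test 1: faults giving observed 0 are {G3 stuck-at-0}.
Only G3 stuck-at-0 is consistent with every test.

G3 stuck-at-0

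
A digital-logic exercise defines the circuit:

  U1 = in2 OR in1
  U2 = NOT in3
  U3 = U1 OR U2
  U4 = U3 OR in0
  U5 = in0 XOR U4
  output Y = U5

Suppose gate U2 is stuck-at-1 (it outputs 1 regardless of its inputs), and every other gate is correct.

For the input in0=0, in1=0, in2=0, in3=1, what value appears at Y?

1

Propagate with U2 forced: U1=0, U2=1 [stuck-at-1], U3=1, U4=1, U5=1.
So Y = 1. (Without the fault it would be 0.)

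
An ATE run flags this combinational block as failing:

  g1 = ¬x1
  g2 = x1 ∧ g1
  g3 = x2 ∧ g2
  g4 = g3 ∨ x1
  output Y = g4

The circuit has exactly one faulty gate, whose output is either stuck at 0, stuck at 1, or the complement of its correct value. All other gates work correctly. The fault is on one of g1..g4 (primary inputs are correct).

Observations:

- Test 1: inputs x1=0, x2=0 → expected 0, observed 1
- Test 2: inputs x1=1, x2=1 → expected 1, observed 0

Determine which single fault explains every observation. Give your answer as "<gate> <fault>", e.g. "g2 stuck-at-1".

g4 inverted output

Fault-free values for test 1 (x1=0, x2=0): g1=1, g2=0, g3=0, g4=0, giving Y=0. Observed 1.
Test 1: faults giving observed 1 are {g3 stuck-at-1, g3 inverted output, g4 stuck-at-1, g4 inverted output}.
Test 2 (x1=1, x2=1): fault-free g1=0, g2=0, g3=0, g4=1 → 1; observed 0. Eliminates g3 stuck-at-1, g3 inverted output, g4 stuck-at-1.
Only g4 inverted output is consistent with every test.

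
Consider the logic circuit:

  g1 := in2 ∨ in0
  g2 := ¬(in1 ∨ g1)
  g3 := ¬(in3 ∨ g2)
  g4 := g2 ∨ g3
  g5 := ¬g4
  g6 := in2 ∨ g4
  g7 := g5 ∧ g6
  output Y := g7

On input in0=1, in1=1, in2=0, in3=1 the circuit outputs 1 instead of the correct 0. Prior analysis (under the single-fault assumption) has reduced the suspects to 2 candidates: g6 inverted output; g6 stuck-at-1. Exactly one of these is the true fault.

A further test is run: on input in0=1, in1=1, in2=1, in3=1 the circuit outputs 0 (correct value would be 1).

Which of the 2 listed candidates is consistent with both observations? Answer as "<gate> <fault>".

Evaluate each candidate on input in0=1, in1=1, in2=1, in3=1:
  g6 inverted output: g1=1, g2=0, g3=0, g4=0, g5=1, g6=0 [inverted output], g7=0 → 0 — matches
  g6 stuck-at-1: g1=1, g2=0, g3=0, g4=0, g5=1, g6=1 [stuck-at-1], g7=1 → 1 — eliminated
Only g6 inverted output reproduces the observed 0.

g6 inverted output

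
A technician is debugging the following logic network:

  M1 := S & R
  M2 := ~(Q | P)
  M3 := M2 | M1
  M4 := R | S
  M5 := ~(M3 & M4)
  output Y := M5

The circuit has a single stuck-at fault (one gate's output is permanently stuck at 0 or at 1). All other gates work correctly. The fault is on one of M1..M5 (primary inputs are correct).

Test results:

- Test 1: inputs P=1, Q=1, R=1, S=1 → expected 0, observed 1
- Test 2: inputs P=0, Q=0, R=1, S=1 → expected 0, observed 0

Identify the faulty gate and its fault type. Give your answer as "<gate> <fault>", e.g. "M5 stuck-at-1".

Fault-free values for test 1 (P=1, Q=1, R=1, S=1): M1=1, M2=0, M3=1, M4=1, M5=0, giving Y=0. Observed 1.
Test 1: faults giving observed 1 are {M1 stuck-at-0, M3 stuck-at-0, M4 stuck-at-0, M5 stuck-at-1}.
Test 2 (P=0, Q=0, R=1, S=1): fault-free M1=1, M2=1, M3=1, M4=1, M5=0 → 0; observed 0. Eliminates M3 stuck-at-0, M4 stuck-at-0, M5 stuck-at-1.
Only M1 stuck-at-0 is consistent with every test.

M1 stuck-at-0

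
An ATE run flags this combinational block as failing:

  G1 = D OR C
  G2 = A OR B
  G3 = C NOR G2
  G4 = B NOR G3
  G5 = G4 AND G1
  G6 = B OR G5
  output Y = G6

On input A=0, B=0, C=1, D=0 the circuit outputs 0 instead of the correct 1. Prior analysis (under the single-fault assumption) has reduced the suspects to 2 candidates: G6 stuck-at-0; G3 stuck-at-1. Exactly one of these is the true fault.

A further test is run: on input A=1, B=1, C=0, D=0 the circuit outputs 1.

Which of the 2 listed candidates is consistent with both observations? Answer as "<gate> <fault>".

G3 stuck-at-1

Evaluate each candidate on input A=1, B=1, C=0, D=0:
  G6 stuck-at-0: G1=0, G2=1, G3=0, G4=0, G5=0, G6=0 [stuck-at-0] → 0 — eliminated
  G3 stuck-at-1: G1=0, G2=1, G3=1 [stuck-at-1], G4=0, G5=0, G6=1 → 1 — matches
Only G3 stuck-at-1 reproduces the observed 1.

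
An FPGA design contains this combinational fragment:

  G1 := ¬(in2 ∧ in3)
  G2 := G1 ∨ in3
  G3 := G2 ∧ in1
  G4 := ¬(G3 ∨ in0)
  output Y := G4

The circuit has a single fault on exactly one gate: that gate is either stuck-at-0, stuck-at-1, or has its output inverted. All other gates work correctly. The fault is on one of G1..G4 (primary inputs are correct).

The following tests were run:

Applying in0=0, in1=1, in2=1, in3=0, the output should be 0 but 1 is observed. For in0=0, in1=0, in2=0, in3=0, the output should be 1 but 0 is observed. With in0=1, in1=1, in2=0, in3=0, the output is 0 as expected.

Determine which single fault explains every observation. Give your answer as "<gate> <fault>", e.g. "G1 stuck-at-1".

G3 inverted output

Fault-free values for test 1 (in0=0, in1=1, in2=1, in3=0): G1=1, G2=1, G3=1, G4=0, giving Y=0. Observed 1.
Test 1: faults giving observed 1 are {G1 stuck-at-0, G1 inverted output, G2 stuck-at-0, G2 inverted output, G3 stuck-at-0, G3 inverted output, G4 stuck-at-1, G4 inverted output}.
Test 2 (in0=0, in1=0, in2=0, in3=0): fault-free G1=1, G2=1, G3=0, G4=1 → 1; observed 0. Eliminates G1 stuck-at-0, G1 inverted output, G2 stuck-at-0, G2 inverted output, G3 stuck-at-0, G4 stuck-at-1.
Test 3 (in0=1, in1=1, in2=0, in3=0): fault-free G1=1, G2=1, G3=1, G4=0 → 0; observed 0. Eliminates G4 inverted output.
Only G3 inverted output is consistent with every test.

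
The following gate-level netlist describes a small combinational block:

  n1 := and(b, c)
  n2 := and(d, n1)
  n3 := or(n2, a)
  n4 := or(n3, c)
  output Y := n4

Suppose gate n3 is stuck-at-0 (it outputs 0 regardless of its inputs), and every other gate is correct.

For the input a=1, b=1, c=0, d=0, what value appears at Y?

Propagate with n3 forced: n1=0, n2=0, n3=0 [stuck-at-0], n4=0.
So Y = 0. (Without the fault it would be 1.)

0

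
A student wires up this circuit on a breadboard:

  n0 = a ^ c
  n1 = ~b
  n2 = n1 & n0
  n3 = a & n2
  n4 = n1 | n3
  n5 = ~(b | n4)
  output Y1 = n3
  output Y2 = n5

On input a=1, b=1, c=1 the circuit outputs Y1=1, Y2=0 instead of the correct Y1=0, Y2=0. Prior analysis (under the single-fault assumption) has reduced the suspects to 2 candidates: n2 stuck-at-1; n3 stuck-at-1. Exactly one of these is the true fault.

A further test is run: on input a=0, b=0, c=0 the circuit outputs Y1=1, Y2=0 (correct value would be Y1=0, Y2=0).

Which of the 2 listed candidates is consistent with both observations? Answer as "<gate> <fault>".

Evaluate each candidate on input a=0, b=0, c=0:
  n2 stuck-at-1: n0=0, n1=1, n2=1 [stuck-at-1], n3=0, n4=1, n5=0 → Y1=0, Y2=0 — eliminated
  n3 stuck-at-1: n0=0, n1=1, n2=0, n3=1 [stuck-at-1], n4=1, n5=0 → Y1=1, Y2=0 — matches
Only n3 stuck-at-1 reproduces the observed Y1=1, Y2=0.

n3 stuck-at-1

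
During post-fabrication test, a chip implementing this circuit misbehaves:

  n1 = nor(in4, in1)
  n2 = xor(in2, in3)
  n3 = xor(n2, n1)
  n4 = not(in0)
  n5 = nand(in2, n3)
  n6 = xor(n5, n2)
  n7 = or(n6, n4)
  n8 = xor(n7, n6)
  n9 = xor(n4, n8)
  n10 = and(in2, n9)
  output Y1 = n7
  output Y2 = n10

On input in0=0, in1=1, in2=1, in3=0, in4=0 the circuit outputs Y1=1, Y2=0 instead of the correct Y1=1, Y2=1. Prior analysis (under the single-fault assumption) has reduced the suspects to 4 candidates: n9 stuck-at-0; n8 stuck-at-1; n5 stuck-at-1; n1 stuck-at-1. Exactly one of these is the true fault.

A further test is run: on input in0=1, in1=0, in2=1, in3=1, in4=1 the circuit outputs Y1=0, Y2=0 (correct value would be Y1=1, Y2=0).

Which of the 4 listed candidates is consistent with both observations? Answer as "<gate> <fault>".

Evaluate each candidate on input in0=1, in1=0, in2=1, in3=1, in4=1:
  n9 stuck-at-0: n1=0, n2=0, n3=0, n4=0, n5=1, n6=1, n7=1, n8=0, n9=0 [stuck-at-0], n10=0 → Y1=1, Y2=0 — eliminated
  n8 stuck-at-1: n1=0, n2=0, n3=0, n4=0, n5=1, n6=1, n7=1, n8=1 [stuck-at-1], n9=1, n10=1 → Y1=1, Y2=1 — eliminated
  n5 stuck-at-1: n1=0, n2=0, n3=0, n4=0, n5=1 [stuck-at-1], n6=1, n7=1, n8=0, n9=0, n10=0 → Y1=1, Y2=0 — eliminated
  n1 stuck-at-1: n1=1 [stuck-at-1], n2=0, n3=1, n4=0, n5=0, n6=0, n7=0, n8=0, n9=0, n10=0 → Y1=0, Y2=0 — matches
Only n1 stuck-at-1 reproduces the observed Y1=0, Y2=0.

n1 stuck-at-1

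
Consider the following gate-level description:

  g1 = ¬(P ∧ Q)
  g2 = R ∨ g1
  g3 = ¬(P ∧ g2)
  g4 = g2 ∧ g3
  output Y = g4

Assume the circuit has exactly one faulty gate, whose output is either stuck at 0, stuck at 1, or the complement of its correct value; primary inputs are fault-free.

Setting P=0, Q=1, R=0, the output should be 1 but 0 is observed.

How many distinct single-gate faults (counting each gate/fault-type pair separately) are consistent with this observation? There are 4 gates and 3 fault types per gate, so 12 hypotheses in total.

Fault-free: g1=1, g2=1, g3=1, g4=1 → 1. Observed 0.
  g1 stuck-at-0: output 0 ✓
  g1 stuck-at-1: output 1 ✗
  g1 inverted output: output 0 ✓
  g2 stuck-at-0: output 0 ✓
  g2 stuck-at-1: output 1 ✗
  g2 inverted output: output 0 ✓
  g3 stuck-at-0: output 0 ✓
  g3 stuck-at-1: output 1 ✗
  g3 inverted output: output 0 ✓
  g4 stuck-at-0: output 0 ✓
  g4 stuck-at-1: output 1 ✗
  g4 inverted output: output 0 ✓
Consistent faults: {g1 stuck-at-0, g1 inverted output, g2 stuck-at-0, g2 inverted output, g3 stuck-at-0, g3 inverted output, g4 stuck-at-0, g4 inverted output} — 8 in all.

8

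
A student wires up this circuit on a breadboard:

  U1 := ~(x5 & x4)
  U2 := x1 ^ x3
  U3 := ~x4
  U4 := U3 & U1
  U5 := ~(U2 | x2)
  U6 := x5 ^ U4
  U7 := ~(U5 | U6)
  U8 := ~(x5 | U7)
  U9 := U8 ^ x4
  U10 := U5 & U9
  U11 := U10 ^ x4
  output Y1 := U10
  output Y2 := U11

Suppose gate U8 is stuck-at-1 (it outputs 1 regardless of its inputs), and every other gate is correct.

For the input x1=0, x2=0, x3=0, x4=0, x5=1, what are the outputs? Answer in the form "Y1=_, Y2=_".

Y1=1, Y2=1

Propagate with U8 forced: U1=1, U2=0, U3=1, U4=1, U5=1, U6=0, U7=0, U8=1 [stuck-at-1], U9=1, U10=1, U11=1.
So the outputs are Y1=1, Y2=1. (Without the fault they would be Y1=0, Y2=0.)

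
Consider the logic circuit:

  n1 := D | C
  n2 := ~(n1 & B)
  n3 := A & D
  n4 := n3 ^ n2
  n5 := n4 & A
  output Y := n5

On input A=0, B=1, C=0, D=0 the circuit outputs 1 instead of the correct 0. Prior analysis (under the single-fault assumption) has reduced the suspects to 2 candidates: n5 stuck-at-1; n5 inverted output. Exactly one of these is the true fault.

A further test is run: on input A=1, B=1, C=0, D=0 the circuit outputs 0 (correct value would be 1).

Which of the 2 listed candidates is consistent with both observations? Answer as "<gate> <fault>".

n5 inverted output

Evaluate each candidate on input A=1, B=1, C=0, D=0:
  n5 stuck-at-1: n1=0, n2=1, n3=0, n4=1, n5=1 [stuck-at-1] → 1 — eliminated
  n5 inverted output: n1=0, n2=1, n3=0, n4=1, n5=0 [inverted output] → 0 — matches
Only n5 inverted output reproduces the observed 0.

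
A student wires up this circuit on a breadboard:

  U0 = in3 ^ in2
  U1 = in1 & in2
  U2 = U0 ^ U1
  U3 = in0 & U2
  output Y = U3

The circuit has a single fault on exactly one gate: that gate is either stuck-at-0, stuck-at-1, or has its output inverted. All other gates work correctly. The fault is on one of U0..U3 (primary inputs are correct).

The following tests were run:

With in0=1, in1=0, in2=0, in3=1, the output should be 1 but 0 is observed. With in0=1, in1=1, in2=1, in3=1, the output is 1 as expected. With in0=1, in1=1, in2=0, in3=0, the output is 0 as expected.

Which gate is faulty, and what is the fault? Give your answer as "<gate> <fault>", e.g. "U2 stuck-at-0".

U0 stuck-at-0

Fault-free values for test 1 (in0=1, in1=0, in2=0, in3=1): U0=1, U1=0, U2=1, U3=1, giving Y=1. Observed 0.
Test 1: faults giving observed 0 are {U0 stuck-at-0, U0 inverted output, U1 stuck-at-1, U1 inverted output, U2 stuck-at-0, U2 inverted output, U3 stuck-at-0, U3 inverted output}.
Test 2 (in0=1, in1=1, in2=1, in3=1): fault-free U0=0, U1=1, U2=1, U3=1 → 1; observed 1. Eliminates U0 inverted output, U1 inverted output, U2 stuck-at-0, U2 inverted output, U3 stuck-at-0, U3 inverted output.
Test 3 (in0=1, in1=1, in2=0, in3=0): fault-free U0=0, U1=0, U2=0, U3=0 → 0; observed 0. Eliminates U1 stuck-at-1.
Only U0 stuck-at-0 is consistent with every test.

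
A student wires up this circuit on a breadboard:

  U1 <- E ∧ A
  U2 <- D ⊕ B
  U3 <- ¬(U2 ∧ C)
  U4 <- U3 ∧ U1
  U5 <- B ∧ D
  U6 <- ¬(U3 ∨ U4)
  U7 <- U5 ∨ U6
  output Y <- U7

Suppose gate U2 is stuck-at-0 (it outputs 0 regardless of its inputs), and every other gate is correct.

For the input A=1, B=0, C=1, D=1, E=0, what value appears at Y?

0

Propagate with U2 forced: U1=0, U2=0 [stuck-at-0], U3=1, U4=0, U5=0, U6=0, U7=0.
So Y = 0. (Without the fault it would be 1.)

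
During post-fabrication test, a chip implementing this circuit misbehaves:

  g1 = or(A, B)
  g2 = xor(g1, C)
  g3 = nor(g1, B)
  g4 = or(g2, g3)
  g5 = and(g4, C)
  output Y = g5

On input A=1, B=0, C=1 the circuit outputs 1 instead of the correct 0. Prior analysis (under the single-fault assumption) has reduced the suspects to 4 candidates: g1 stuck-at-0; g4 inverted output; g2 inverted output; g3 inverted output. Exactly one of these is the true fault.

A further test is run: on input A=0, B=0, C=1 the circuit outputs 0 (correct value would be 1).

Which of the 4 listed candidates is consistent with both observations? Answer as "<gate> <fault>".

Evaluate each candidate on input A=0, B=0, C=1:
  g1 stuck-at-0: g1=0 [stuck-at-0], g2=1, g3=1, g4=1, g5=1 → 1 — eliminated
  g4 inverted output: g1=0, g2=1, g3=1, g4=0 [inverted output], g5=0 → 0 — matches
  g2 inverted output: g1=0, g2=0 [inverted output], g3=1, g4=1, g5=1 → 1 — eliminated
  g3 inverted output: g1=0, g2=1, g3=0 [inverted output], g4=1, g5=1 → 1 — eliminated
Only g4 inverted output reproduces the observed 0.

g4 inverted output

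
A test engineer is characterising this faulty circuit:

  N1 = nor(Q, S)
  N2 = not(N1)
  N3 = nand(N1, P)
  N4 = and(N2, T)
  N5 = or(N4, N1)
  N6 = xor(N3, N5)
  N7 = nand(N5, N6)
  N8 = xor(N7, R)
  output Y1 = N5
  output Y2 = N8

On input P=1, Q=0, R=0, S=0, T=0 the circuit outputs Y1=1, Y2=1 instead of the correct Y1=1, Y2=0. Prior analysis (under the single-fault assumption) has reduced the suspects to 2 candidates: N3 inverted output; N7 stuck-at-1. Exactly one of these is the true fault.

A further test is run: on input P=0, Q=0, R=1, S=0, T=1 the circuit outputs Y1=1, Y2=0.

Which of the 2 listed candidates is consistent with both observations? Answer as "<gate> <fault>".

Evaluate each candidate on input P=0, Q=0, R=1, S=0, T=1:
  N3 inverted output: N1=1, N2=0, N3=0 [inverted output], N4=0, N5=1, N6=1, N7=0, N8=1 → Y1=1, Y2=1 — eliminated
  N7 stuck-at-1: N1=1, N2=0, N3=1, N4=0, N5=1, N6=0, N7=1 [stuck-at-1], N8=0 → Y1=1, Y2=0 — matches
Only N7 stuck-at-1 reproduces the observed Y1=1, Y2=0.

N7 stuck-at-1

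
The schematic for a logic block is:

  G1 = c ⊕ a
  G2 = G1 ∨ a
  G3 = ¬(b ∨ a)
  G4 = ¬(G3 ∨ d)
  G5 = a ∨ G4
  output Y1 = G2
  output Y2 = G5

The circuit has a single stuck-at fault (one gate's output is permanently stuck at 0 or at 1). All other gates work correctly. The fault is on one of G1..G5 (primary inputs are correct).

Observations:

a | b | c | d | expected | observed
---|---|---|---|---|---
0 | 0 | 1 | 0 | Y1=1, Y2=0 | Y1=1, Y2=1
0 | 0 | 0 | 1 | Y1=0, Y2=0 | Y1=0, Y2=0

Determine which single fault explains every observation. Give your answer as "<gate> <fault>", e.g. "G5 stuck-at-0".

Fault-free values for test 1 (a=0, b=0, c=1, d=0): G1=1, G2=1, G3=1, G4=0, G5=0, giving Y1=1, Y2=0. Observed Y1=1, Y2=1.
Test 1: faults giving observed Y1=1, Y2=1 are {G3 stuck-at-0, G4 stuck-at-1, G5 stuck-at-1}.
Test 2 (a=0, b=0, c=0, d=1): fault-free G1=0, G2=0, G3=1, G4=0, G5=0 → Y1=0, Y2=0; observed Y1=0, Y2=0. Eliminates G4 stuck-at-1, G5 stuck-at-1.
Only G3 stuck-at-0 is consistent with every test.

G3 stuck-at-0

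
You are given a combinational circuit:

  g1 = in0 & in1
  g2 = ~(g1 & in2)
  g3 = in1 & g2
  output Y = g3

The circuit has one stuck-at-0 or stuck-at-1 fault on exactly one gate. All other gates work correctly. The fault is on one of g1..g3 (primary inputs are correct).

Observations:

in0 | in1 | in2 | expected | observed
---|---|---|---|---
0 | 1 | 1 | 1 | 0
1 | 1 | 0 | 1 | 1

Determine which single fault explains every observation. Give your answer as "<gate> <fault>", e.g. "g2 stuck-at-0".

Fault-free values for test 1 (in0=0, in1=1, in2=1): g1=0, g2=1, g3=1, giving Y=1. Observed 0.
Test 1: faults giving observed 0 are {g1 stuck-at-1, g2 stuck-at-0, g3 stuck-at-0}.
Test 2 (in0=1, in1=1, in2=0): fault-free g1=1, g2=1, g3=1 → 1; observed 1. Eliminates g2 stuck-at-0, g3 stuck-at-0.
Only g1 stuck-at-1 is consistent with every test.

g1 stuck-at-1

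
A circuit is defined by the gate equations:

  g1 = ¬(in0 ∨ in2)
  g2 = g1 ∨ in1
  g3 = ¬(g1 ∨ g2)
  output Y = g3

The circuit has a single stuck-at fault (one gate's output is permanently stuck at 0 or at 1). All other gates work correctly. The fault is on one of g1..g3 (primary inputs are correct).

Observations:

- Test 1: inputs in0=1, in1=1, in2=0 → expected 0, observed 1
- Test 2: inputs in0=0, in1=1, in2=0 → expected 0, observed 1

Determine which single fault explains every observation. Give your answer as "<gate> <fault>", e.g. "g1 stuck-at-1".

Fault-free values for test 1 (in0=1, in1=1, in2=0): g1=0, g2=1, g3=0, giving Y=0. Observed 1.
Test 1: faults giving observed 1 are {g2 stuck-at-0, g3 stuck-at-1}.
Test 2 (in0=0, in1=1, in2=0): fault-free g1=1, g2=1, g3=0 → 0; observed 1. Eliminates g2 stuck-at-0.
Only g3 stuck-at-1 is consistent with every test.

g3 stuck-at-1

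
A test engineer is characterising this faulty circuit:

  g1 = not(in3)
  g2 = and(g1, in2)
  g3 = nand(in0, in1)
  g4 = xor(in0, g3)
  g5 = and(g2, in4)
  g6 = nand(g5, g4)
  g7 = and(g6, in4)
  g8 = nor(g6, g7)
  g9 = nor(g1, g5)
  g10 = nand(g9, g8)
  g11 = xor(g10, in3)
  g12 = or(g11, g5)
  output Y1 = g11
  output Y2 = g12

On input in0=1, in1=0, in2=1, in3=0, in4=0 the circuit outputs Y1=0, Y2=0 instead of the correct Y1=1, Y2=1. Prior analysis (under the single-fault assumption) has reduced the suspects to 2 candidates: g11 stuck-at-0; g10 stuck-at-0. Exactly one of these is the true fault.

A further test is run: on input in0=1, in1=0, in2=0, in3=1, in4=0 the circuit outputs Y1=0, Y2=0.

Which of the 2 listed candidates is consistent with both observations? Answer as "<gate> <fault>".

g11 stuck-at-0

Evaluate each candidate on input in0=1, in1=0, in2=0, in3=1, in4=0:
  g11 stuck-at-0: g1=0, g2=0, g3=1, g4=0, g5=0, g6=1, g7=0, g8=0, g9=1, g10=1, g11=0 [stuck-at-0], g12=0 → Y1=0, Y2=0 — matches
  g10 stuck-at-0: g1=0, g2=0, g3=1, g4=0, g5=0, g6=1, g7=0, g8=0, g9=1, g10=0 [stuck-at-0], g11=1, g12=1 → Y1=1, Y2=1 — eliminated
Only g11 stuck-at-0 reproduces the observed Y1=0, Y2=0.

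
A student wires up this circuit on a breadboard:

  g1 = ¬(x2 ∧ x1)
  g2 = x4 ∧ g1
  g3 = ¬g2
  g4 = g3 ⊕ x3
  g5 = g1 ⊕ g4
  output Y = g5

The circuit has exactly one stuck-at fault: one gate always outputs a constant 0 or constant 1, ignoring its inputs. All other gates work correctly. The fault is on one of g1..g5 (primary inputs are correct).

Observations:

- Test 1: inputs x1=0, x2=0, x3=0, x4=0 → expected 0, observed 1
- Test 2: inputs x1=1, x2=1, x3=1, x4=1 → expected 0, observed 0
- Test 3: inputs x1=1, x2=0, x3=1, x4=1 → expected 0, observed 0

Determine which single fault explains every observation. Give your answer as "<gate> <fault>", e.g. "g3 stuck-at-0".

Fault-free values for test 1 (x1=0, x2=0, x3=0, x4=0): g1=1, g2=0, g3=1, g4=1, g5=0, giving Y=0. Observed 1.
Test 1: faults giving observed 1 are {g1 stuck-at-0, g2 stuck-at-1, g3 stuck-at-0, g4 stuck-at-0, g5 stuck-at-1}.
Test 2 (x1=1, x2=1, x3=1, x4=1): fault-free g1=0, g2=0, g3=1, g4=0, g5=0 → 0; observed 0. Eliminates g2 stuck-at-1, g3 stuck-at-0, g5 stuck-at-1.
Test 3 (x1=1, x2=0, x3=1, x4=1): fault-free g1=1, g2=1, g3=0, g4=1, g5=0 → 0; observed 0. Eliminates g4 stuck-at-0.
Only g1 stuck-at-0 is consistent with every test.

g1 stuck-at-0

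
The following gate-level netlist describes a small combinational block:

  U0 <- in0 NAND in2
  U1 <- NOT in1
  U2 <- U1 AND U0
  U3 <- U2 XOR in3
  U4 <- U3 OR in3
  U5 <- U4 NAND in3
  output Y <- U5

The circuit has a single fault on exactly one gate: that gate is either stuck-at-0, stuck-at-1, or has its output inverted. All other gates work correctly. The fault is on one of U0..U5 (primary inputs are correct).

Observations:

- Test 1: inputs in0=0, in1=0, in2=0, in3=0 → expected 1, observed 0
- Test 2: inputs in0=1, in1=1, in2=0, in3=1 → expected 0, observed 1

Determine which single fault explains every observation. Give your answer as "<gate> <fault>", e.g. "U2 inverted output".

Fault-free values for test 1 (in0=0, in1=0, in2=0, in3=0): U0=1, U1=1, U2=1, U3=1, U4=1, U5=1, giving Y=1. Observed 0.
Test 1: faults giving observed 0 are {U5 stuck-at-0, U5 inverted output}.
Test 2 (in0=1, in1=1, in2=0, in3=1): fault-free U0=1, U1=0, U2=0, U3=1, U4=1, U5=0 → 0; observed 1. Eliminates U5 stuck-at-0.
Only U5 inverted output is consistent with every test.

U5 inverted output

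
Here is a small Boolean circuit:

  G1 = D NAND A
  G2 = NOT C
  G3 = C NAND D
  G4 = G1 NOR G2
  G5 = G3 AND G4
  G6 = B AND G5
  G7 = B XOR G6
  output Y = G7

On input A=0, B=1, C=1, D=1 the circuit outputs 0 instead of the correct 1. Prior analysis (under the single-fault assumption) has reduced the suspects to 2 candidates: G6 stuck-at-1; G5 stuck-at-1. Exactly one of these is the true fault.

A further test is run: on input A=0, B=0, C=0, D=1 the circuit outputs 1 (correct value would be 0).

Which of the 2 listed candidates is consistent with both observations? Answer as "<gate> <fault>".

G6 stuck-at-1

Evaluate each candidate on input A=0, B=0, C=0, D=1:
  G6 stuck-at-1: G1=1, G2=1, G3=1, G4=0, G5=0, G6=1 [stuck-at-1], G7=1 → 1 — matches
  G5 stuck-at-1: G1=1, G2=1, G3=1, G4=0, G5=1 [stuck-at-1], G6=0, G7=0 → 0 — eliminated
Only G6 stuck-at-1 reproduces the observed 1.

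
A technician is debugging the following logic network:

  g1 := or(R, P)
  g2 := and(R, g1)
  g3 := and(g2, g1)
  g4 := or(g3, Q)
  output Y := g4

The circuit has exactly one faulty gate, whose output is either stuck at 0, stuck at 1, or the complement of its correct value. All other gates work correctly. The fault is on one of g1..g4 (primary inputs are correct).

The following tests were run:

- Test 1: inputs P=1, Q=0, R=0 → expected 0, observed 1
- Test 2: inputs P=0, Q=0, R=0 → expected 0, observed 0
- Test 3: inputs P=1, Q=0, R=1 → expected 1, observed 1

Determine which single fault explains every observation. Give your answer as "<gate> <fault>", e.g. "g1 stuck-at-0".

Fault-free values for test 1 (P=1, Q=0, R=0): g1=1, g2=0, g3=0, g4=0, giving Y=0. Observed 1.
Test 1: faults giving observed 1 are {g2 stuck-at-1, g2 inverted output, g3 stuck-at-1, g3 inverted output, g4 stuck-at-1, g4 inverted output}.
Test 2 (P=0, Q=0, R=0): fault-free g1=0, g2=0, g3=0, g4=0 → 0; observed 0. Eliminates g3 stuck-at-1, g3 inverted output, g4 stuck-at-1, g4 inverted output.
Test 3 (P=1, Q=0, R=1): fault-free g1=1, g2=1, g3=1, g4=1 → 1; observed 1. Eliminates g2 inverted output.
Only g2 stuck-at-1 is consistent with every test.

g2 stuck-at-1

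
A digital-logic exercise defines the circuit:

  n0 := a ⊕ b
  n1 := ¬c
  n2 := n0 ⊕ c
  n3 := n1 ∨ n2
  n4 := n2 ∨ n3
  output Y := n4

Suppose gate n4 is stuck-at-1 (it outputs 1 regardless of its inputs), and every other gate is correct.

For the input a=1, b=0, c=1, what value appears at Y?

1

Propagate with n4 forced: n0=1, n1=0, n2=0, n3=0, n4=1 [stuck-at-1].
So Y = 1. (Without the fault it would be 0.)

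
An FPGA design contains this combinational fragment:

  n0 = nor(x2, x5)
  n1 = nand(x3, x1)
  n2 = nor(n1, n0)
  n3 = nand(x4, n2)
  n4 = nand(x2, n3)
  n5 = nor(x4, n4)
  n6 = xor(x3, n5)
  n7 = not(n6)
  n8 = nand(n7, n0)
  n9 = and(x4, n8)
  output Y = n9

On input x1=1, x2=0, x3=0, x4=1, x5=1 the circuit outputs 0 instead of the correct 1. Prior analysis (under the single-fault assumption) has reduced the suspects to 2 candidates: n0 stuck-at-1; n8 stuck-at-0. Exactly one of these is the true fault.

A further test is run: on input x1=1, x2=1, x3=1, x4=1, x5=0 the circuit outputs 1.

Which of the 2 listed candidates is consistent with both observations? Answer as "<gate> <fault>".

Evaluate each candidate on input x1=1, x2=1, x3=1, x4=1, x5=0:
  n0 stuck-at-1: n0=1 [stuck-at-1], n1=0, n2=0, n3=1, n4=0, n5=0, n6=1, n7=0, n8=1, n9=1 → 1 — matches
  n8 stuck-at-0: n0=0, n1=0, n2=1, n3=0, n4=1, n5=0, n6=1, n7=0, n8=0 [stuck-at-0], n9=0 → 0 — eliminated
Only n0 stuck-at-1 reproduces the observed 1.

n0 stuck-at-1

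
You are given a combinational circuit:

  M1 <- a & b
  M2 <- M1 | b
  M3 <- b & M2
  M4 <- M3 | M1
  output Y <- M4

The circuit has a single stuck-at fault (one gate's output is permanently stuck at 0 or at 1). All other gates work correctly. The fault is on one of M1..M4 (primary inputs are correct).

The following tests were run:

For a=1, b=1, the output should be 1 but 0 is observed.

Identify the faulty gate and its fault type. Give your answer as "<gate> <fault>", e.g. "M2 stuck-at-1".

M4 stuck-at-0

Fault-free values for test 1 (a=1, b=1): M1=1, M2=1, M3=1, M4=1, giving Y=1. Observed 0.
Test 1: faults giving observed 0 are {M4 stuck-at-0}.
Only M4 stuck-at-0 is consistent with every test.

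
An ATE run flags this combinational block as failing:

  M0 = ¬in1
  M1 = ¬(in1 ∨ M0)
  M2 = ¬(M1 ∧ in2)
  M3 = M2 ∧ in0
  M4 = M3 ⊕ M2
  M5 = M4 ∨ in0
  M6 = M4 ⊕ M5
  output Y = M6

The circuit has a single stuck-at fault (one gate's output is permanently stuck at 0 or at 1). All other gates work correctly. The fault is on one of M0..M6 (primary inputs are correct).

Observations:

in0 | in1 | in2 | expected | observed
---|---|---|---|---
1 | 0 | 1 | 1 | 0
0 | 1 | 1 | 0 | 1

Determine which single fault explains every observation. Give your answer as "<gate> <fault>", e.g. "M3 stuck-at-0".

M5 stuck-at-0

Fault-free values for test 1 (in0=1, in1=0, in2=1): M0=1, M1=0, M2=1, M3=1, M4=0, M5=1, M6=1, giving Y=1. Observed 0.
Test 1: faults giving observed 0 are {M3 stuck-at-0, M4 stuck-at-1, M5 stuck-at-0, M6 stuck-at-0}.
Test 2 (in0=0, in1=1, in2=1): fault-free M0=0, M1=0, M2=1, M3=0, M4=1, M5=1, M6=0 → 0; observed 1. Eliminates M3 stuck-at-0, M4 stuck-at-1, M6 stuck-at-0.
Only M5 stuck-at-0 is consistent with every test.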